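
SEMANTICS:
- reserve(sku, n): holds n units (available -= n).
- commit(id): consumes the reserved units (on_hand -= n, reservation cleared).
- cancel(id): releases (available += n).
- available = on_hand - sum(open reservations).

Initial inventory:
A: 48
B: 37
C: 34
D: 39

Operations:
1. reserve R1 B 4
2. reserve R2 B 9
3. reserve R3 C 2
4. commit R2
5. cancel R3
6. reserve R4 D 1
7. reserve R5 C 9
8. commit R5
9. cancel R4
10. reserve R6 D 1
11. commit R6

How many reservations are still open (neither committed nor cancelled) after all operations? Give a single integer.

Step 1: reserve R1 B 4 -> on_hand[A=48 B=37 C=34 D=39] avail[A=48 B=33 C=34 D=39] open={R1}
Step 2: reserve R2 B 9 -> on_hand[A=48 B=37 C=34 D=39] avail[A=48 B=24 C=34 D=39] open={R1,R2}
Step 3: reserve R3 C 2 -> on_hand[A=48 B=37 C=34 D=39] avail[A=48 B=24 C=32 D=39] open={R1,R2,R3}
Step 4: commit R2 -> on_hand[A=48 B=28 C=34 D=39] avail[A=48 B=24 C=32 D=39] open={R1,R3}
Step 5: cancel R3 -> on_hand[A=48 B=28 C=34 D=39] avail[A=48 B=24 C=34 D=39] open={R1}
Step 6: reserve R4 D 1 -> on_hand[A=48 B=28 C=34 D=39] avail[A=48 B=24 C=34 D=38] open={R1,R4}
Step 7: reserve R5 C 9 -> on_hand[A=48 B=28 C=34 D=39] avail[A=48 B=24 C=25 D=38] open={R1,R4,R5}
Step 8: commit R5 -> on_hand[A=48 B=28 C=25 D=39] avail[A=48 B=24 C=25 D=38] open={R1,R4}
Step 9: cancel R4 -> on_hand[A=48 B=28 C=25 D=39] avail[A=48 B=24 C=25 D=39] open={R1}
Step 10: reserve R6 D 1 -> on_hand[A=48 B=28 C=25 D=39] avail[A=48 B=24 C=25 D=38] open={R1,R6}
Step 11: commit R6 -> on_hand[A=48 B=28 C=25 D=38] avail[A=48 B=24 C=25 D=38] open={R1}
Open reservations: ['R1'] -> 1

Answer: 1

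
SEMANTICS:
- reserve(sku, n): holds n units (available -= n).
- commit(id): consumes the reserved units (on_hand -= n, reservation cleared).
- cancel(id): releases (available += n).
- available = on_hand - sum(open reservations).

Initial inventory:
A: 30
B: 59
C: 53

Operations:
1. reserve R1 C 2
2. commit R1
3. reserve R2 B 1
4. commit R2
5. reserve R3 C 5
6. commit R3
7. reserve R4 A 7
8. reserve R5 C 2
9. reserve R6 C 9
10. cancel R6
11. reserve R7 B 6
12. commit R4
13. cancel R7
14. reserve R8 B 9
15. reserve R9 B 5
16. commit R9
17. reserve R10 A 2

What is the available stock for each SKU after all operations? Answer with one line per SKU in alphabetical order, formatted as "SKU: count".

Answer: A: 21
B: 44
C: 44

Derivation:
Step 1: reserve R1 C 2 -> on_hand[A=30 B=59 C=53] avail[A=30 B=59 C=51] open={R1}
Step 2: commit R1 -> on_hand[A=30 B=59 C=51] avail[A=30 B=59 C=51] open={}
Step 3: reserve R2 B 1 -> on_hand[A=30 B=59 C=51] avail[A=30 B=58 C=51] open={R2}
Step 4: commit R2 -> on_hand[A=30 B=58 C=51] avail[A=30 B=58 C=51] open={}
Step 5: reserve R3 C 5 -> on_hand[A=30 B=58 C=51] avail[A=30 B=58 C=46] open={R3}
Step 6: commit R3 -> on_hand[A=30 B=58 C=46] avail[A=30 B=58 C=46] open={}
Step 7: reserve R4 A 7 -> on_hand[A=30 B=58 C=46] avail[A=23 B=58 C=46] open={R4}
Step 8: reserve R5 C 2 -> on_hand[A=30 B=58 C=46] avail[A=23 B=58 C=44] open={R4,R5}
Step 9: reserve R6 C 9 -> on_hand[A=30 B=58 C=46] avail[A=23 B=58 C=35] open={R4,R5,R6}
Step 10: cancel R6 -> on_hand[A=30 B=58 C=46] avail[A=23 B=58 C=44] open={R4,R5}
Step 11: reserve R7 B 6 -> on_hand[A=30 B=58 C=46] avail[A=23 B=52 C=44] open={R4,R5,R7}
Step 12: commit R4 -> on_hand[A=23 B=58 C=46] avail[A=23 B=52 C=44] open={R5,R7}
Step 13: cancel R7 -> on_hand[A=23 B=58 C=46] avail[A=23 B=58 C=44] open={R5}
Step 14: reserve R8 B 9 -> on_hand[A=23 B=58 C=46] avail[A=23 B=49 C=44] open={R5,R8}
Step 15: reserve R9 B 5 -> on_hand[A=23 B=58 C=46] avail[A=23 B=44 C=44] open={R5,R8,R9}
Step 16: commit R9 -> on_hand[A=23 B=53 C=46] avail[A=23 B=44 C=44] open={R5,R8}
Step 17: reserve R10 A 2 -> on_hand[A=23 B=53 C=46] avail[A=21 B=44 C=44] open={R10,R5,R8}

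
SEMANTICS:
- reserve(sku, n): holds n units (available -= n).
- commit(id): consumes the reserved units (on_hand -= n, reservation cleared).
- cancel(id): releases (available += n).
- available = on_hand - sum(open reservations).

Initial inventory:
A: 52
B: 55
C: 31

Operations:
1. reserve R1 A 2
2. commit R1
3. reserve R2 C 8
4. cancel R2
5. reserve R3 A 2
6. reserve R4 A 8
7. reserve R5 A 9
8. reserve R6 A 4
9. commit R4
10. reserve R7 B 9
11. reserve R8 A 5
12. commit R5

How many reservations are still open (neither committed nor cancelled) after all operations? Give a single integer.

Answer: 4

Derivation:
Step 1: reserve R1 A 2 -> on_hand[A=52 B=55 C=31] avail[A=50 B=55 C=31] open={R1}
Step 2: commit R1 -> on_hand[A=50 B=55 C=31] avail[A=50 B=55 C=31] open={}
Step 3: reserve R2 C 8 -> on_hand[A=50 B=55 C=31] avail[A=50 B=55 C=23] open={R2}
Step 4: cancel R2 -> on_hand[A=50 B=55 C=31] avail[A=50 B=55 C=31] open={}
Step 5: reserve R3 A 2 -> on_hand[A=50 B=55 C=31] avail[A=48 B=55 C=31] open={R3}
Step 6: reserve R4 A 8 -> on_hand[A=50 B=55 C=31] avail[A=40 B=55 C=31] open={R3,R4}
Step 7: reserve R5 A 9 -> on_hand[A=50 B=55 C=31] avail[A=31 B=55 C=31] open={R3,R4,R5}
Step 8: reserve R6 A 4 -> on_hand[A=50 B=55 C=31] avail[A=27 B=55 C=31] open={R3,R4,R5,R6}
Step 9: commit R4 -> on_hand[A=42 B=55 C=31] avail[A=27 B=55 C=31] open={R3,R5,R6}
Step 10: reserve R7 B 9 -> on_hand[A=42 B=55 C=31] avail[A=27 B=46 C=31] open={R3,R5,R6,R7}
Step 11: reserve R8 A 5 -> on_hand[A=42 B=55 C=31] avail[A=22 B=46 C=31] open={R3,R5,R6,R7,R8}
Step 12: commit R5 -> on_hand[A=33 B=55 C=31] avail[A=22 B=46 C=31] open={R3,R6,R7,R8}
Open reservations: ['R3', 'R6', 'R7', 'R8'] -> 4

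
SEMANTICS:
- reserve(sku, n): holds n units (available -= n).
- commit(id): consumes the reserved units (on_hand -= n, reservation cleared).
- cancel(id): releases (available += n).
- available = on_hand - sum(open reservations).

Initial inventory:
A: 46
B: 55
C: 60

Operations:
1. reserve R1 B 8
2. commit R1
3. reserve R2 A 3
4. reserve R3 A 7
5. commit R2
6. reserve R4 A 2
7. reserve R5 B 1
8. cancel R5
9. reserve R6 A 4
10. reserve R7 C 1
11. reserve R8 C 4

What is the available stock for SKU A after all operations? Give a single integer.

Step 1: reserve R1 B 8 -> on_hand[A=46 B=55 C=60] avail[A=46 B=47 C=60] open={R1}
Step 2: commit R1 -> on_hand[A=46 B=47 C=60] avail[A=46 B=47 C=60] open={}
Step 3: reserve R2 A 3 -> on_hand[A=46 B=47 C=60] avail[A=43 B=47 C=60] open={R2}
Step 4: reserve R3 A 7 -> on_hand[A=46 B=47 C=60] avail[A=36 B=47 C=60] open={R2,R3}
Step 5: commit R2 -> on_hand[A=43 B=47 C=60] avail[A=36 B=47 C=60] open={R3}
Step 6: reserve R4 A 2 -> on_hand[A=43 B=47 C=60] avail[A=34 B=47 C=60] open={R3,R4}
Step 7: reserve R5 B 1 -> on_hand[A=43 B=47 C=60] avail[A=34 B=46 C=60] open={R3,R4,R5}
Step 8: cancel R5 -> on_hand[A=43 B=47 C=60] avail[A=34 B=47 C=60] open={R3,R4}
Step 9: reserve R6 A 4 -> on_hand[A=43 B=47 C=60] avail[A=30 B=47 C=60] open={R3,R4,R6}
Step 10: reserve R7 C 1 -> on_hand[A=43 B=47 C=60] avail[A=30 B=47 C=59] open={R3,R4,R6,R7}
Step 11: reserve R8 C 4 -> on_hand[A=43 B=47 C=60] avail[A=30 B=47 C=55] open={R3,R4,R6,R7,R8}
Final available[A] = 30

Answer: 30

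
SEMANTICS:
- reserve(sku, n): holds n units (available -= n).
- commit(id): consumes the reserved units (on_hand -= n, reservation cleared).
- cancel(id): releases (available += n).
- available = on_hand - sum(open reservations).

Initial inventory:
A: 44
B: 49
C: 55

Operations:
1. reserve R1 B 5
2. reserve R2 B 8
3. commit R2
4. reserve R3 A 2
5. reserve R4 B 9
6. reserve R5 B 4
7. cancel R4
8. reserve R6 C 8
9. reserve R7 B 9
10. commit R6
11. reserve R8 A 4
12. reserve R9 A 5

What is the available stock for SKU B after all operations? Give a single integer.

Step 1: reserve R1 B 5 -> on_hand[A=44 B=49 C=55] avail[A=44 B=44 C=55] open={R1}
Step 2: reserve R2 B 8 -> on_hand[A=44 B=49 C=55] avail[A=44 B=36 C=55] open={R1,R2}
Step 3: commit R2 -> on_hand[A=44 B=41 C=55] avail[A=44 B=36 C=55] open={R1}
Step 4: reserve R3 A 2 -> on_hand[A=44 B=41 C=55] avail[A=42 B=36 C=55] open={R1,R3}
Step 5: reserve R4 B 9 -> on_hand[A=44 B=41 C=55] avail[A=42 B=27 C=55] open={R1,R3,R4}
Step 6: reserve R5 B 4 -> on_hand[A=44 B=41 C=55] avail[A=42 B=23 C=55] open={R1,R3,R4,R5}
Step 7: cancel R4 -> on_hand[A=44 B=41 C=55] avail[A=42 B=32 C=55] open={R1,R3,R5}
Step 8: reserve R6 C 8 -> on_hand[A=44 B=41 C=55] avail[A=42 B=32 C=47] open={R1,R3,R5,R6}
Step 9: reserve R7 B 9 -> on_hand[A=44 B=41 C=55] avail[A=42 B=23 C=47] open={R1,R3,R5,R6,R7}
Step 10: commit R6 -> on_hand[A=44 B=41 C=47] avail[A=42 B=23 C=47] open={R1,R3,R5,R7}
Step 11: reserve R8 A 4 -> on_hand[A=44 B=41 C=47] avail[A=38 B=23 C=47] open={R1,R3,R5,R7,R8}
Step 12: reserve R9 A 5 -> on_hand[A=44 B=41 C=47] avail[A=33 B=23 C=47] open={R1,R3,R5,R7,R8,R9}
Final available[B] = 23

Answer: 23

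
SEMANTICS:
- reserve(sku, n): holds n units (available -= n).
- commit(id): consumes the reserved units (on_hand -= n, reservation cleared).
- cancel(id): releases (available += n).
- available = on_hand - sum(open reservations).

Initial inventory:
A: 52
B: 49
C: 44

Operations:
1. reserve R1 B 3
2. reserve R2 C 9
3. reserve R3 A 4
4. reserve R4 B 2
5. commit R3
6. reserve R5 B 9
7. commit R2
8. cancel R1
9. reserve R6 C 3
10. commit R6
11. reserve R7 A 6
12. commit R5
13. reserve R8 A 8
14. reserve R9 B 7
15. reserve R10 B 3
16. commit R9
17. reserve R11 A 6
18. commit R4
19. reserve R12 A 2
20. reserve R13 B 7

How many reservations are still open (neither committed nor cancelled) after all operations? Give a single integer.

Answer: 6

Derivation:
Step 1: reserve R1 B 3 -> on_hand[A=52 B=49 C=44] avail[A=52 B=46 C=44] open={R1}
Step 2: reserve R2 C 9 -> on_hand[A=52 B=49 C=44] avail[A=52 B=46 C=35] open={R1,R2}
Step 3: reserve R3 A 4 -> on_hand[A=52 B=49 C=44] avail[A=48 B=46 C=35] open={R1,R2,R3}
Step 4: reserve R4 B 2 -> on_hand[A=52 B=49 C=44] avail[A=48 B=44 C=35] open={R1,R2,R3,R4}
Step 5: commit R3 -> on_hand[A=48 B=49 C=44] avail[A=48 B=44 C=35] open={R1,R2,R4}
Step 6: reserve R5 B 9 -> on_hand[A=48 B=49 C=44] avail[A=48 B=35 C=35] open={R1,R2,R4,R5}
Step 7: commit R2 -> on_hand[A=48 B=49 C=35] avail[A=48 B=35 C=35] open={R1,R4,R5}
Step 8: cancel R1 -> on_hand[A=48 B=49 C=35] avail[A=48 B=38 C=35] open={R4,R5}
Step 9: reserve R6 C 3 -> on_hand[A=48 B=49 C=35] avail[A=48 B=38 C=32] open={R4,R5,R6}
Step 10: commit R6 -> on_hand[A=48 B=49 C=32] avail[A=48 B=38 C=32] open={R4,R5}
Step 11: reserve R7 A 6 -> on_hand[A=48 B=49 C=32] avail[A=42 B=38 C=32] open={R4,R5,R7}
Step 12: commit R5 -> on_hand[A=48 B=40 C=32] avail[A=42 B=38 C=32] open={R4,R7}
Step 13: reserve R8 A 8 -> on_hand[A=48 B=40 C=32] avail[A=34 B=38 C=32] open={R4,R7,R8}
Step 14: reserve R9 B 7 -> on_hand[A=48 B=40 C=32] avail[A=34 B=31 C=32] open={R4,R7,R8,R9}
Step 15: reserve R10 B 3 -> on_hand[A=48 B=40 C=32] avail[A=34 B=28 C=32] open={R10,R4,R7,R8,R9}
Step 16: commit R9 -> on_hand[A=48 B=33 C=32] avail[A=34 B=28 C=32] open={R10,R4,R7,R8}
Step 17: reserve R11 A 6 -> on_hand[A=48 B=33 C=32] avail[A=28 B=28 C=32] open={R10,R11,R4,R7,R8}
Step 18: commit R4 -> on_hand[A=48 B=31 C=32] avail[A=28 B=28 C=32] open={R10,R11,R7,R8}
Step 19: reserve R12 A 2 -> on_hand[A=48 B=31 C=32] avail[A=26 B=28 C=32] open={R10,R11,R12,R7,R8}
Step 20: reserve R13 B 7 -> on_hand[A=48 B=31 C=32] avail[A=26 B=21 C=32] open={R10,R11,R12,R13,R7,R8}
Open reservations: ['R10', 'R11', 'R12', 'R13', 'R7', 'R8'] -> 6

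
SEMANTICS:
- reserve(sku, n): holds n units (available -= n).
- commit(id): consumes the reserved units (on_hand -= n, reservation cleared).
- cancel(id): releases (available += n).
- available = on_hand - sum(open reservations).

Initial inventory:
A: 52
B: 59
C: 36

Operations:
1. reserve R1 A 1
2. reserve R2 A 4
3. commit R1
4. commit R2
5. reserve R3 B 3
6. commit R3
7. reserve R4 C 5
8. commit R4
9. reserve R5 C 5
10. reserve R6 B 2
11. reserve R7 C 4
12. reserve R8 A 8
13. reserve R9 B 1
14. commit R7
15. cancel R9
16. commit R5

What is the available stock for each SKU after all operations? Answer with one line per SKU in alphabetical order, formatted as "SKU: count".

Step 1: reserve R1 A 1 -> on_hand[A=52 B=59 C=36] avail[A=51 B=59 C=36] open={R1}
Step 2: reserve R2 A 4 -> on_hand[A=52 B=59 C=36] avail[A=47 B=59 C=36] open={R1,R2}
Step 3: commit R1 -> on_hand[A=51 B=59 C=36] avail[A=47 B=59 C=36] open={R2}
Step 4: commit R2 -> on_hand[A=47 B=59 C=36] avail[A=47 B=59 C=36] open={}
Step 5: reserve R3 B 3 -> on_hand[A=47 B=59 C=36] avail[A=47 B=56 C=36] open={R3}
Step 6: commit R3 -> on_hand[A=47 B=56 C=36] avail[A=47 B=56 C=36] open={}
Step 7: reserve R4 C 5 -> on_hand[A=47 B=56 C=36] avail[A=47 B=56 C=31] open={R4}
Step 8: commit R4 -> on_hand[A=47 B=56 C=31] avail[A=47 B=56 C=31] open={}
Step 9: reserve R5 C 5 -> on_hand[A=47 B=56 C=31] avail[A=47 B=56 C=26] open={R5}
Step 10: reserve R6 B 2 -> on_hand[A=47 B=56 C=31] avail[A=47 B=54 C=26] open={R5,R6}
Step 11: reserve R7 C 4 -> on_hand[A=47 B=56 C=31] avail[A=47 B=54 C=22] open={R5,R6,R7}
Step 12: reserve R8 A 8 -> on_hand[A=47 B=56 C=31] avail[A=39 B=54 C=22] open={R5,R6,R7,R8}
Step 13: reserve R9 B 1 -> on_hand[A=47 B=56 C=31] avail[A=39 B=53 C=22] open={R5,R6,R7,R8,R9}
Step 14: commit R7 -> on_hand[A=47 B=56 C=27] avail[A=39 B=53 C=22] open={R5,R6,R8,R9}
Step 15: cancel R9 -> on_hand[A=47 B=56 C=27] avail[A=39 B=54 C=22] open={R5,R6,R8}
Step 16: commit R5 -> on_hand[A=47 B=56 C=22] avail[A=39 B=54 C=22] open={R6,R8}

Answer: A: 39
B: 54
C: 22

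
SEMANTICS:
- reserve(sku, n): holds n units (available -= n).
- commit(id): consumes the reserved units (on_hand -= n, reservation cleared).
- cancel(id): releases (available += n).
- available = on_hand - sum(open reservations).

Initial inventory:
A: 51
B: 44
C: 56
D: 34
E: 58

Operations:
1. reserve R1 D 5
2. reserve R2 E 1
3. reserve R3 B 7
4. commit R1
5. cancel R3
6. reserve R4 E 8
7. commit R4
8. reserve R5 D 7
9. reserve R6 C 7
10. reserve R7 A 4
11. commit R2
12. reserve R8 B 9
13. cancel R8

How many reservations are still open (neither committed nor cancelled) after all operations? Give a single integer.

Step 1: reserve R1 D 5 -> on_hand[A=51 B=44 C=56 D=34 E=58] avail[A=51 B=44 C=56 D=29 E=58] open={R1}
Step 2: reserve R2 E 1 -> on_hand[A=51 B=44 C=56 D=34 E=58] avail[A=51 B=44 C=56 D=29 E=57] open={R1,R2}
Step 3: reserve R3 B 7 -> on_hand[A=51 B=44 C=56 D=34 E=58] avail[A=51 B=37 C=56 D=29 E=57] open={R1,R2,R3}
Step 4: commit R1 -> on_hand[A=51 B=44 C=56 D=29 E=58] avail[A=51 B=37 C=56 D=29 E=57] open={R2,R3}
Step 5: cancel R3 -> on_hand[A=51 B=44 C=56 D=29 E=58] avail[A=51 B=44 C=56 D=29 E=57] open={R2}
Step 6: reserve R4 E 8 -> on_hand[A=51 B=44 C=56 D=29 E=58] avail[A=51 B=44 C=56 D=29 E=49] open={R2,R4}
Step 7: commit R4 -> on_hand[A=51 B=44 C=56 D=29 E=50] avail[A=51 B=44 C=56 D=29 E=49] open={R2}
Step 8: reserve R5 D 7 -> on_hand[A=51 B=44 C=56 D=29 E=50] avail[A=51 B=44 C=56 D=22 E=49] open={R2,R5}
Step 9: reserve R6 C 7 -> on_hand[A=51 B=44 C=56 D=29 E=50] avail[A=51 B=44 C=49 D=22 E=49] open={R2,R5,R6}
Step 10: reserve R7 A 4 -> on_hand[A=51 B=44 C=56 D=29 E=50] avail[A=47 B=44 C=49 D=22 E=49] open={R2,R5,R6,R7}
Step 11: commit R2 -> on_hand[A=51 B=44 C=56 D=29 E=49] avail[A=47 B=44 C=49 D=22 E=49] open={R5,R6,R7}
Step 12: reserve R8 B 9 -> on_hand[A=51 B=44 C=56 D=29 E=49] avail[A=47 B=35 C=49 D=22 E=49] open={R5,R6,R7,R8}
Step 13: cancel R8 -> on_hand[A=51 B=44 C=56 D=29 E=49] avail[A=47 B=44 C=49 D=22 E=49] open={R5,R6,R7}
Open reservations: ['R5', 'R6', 'R7'] -> 3

Answer: 3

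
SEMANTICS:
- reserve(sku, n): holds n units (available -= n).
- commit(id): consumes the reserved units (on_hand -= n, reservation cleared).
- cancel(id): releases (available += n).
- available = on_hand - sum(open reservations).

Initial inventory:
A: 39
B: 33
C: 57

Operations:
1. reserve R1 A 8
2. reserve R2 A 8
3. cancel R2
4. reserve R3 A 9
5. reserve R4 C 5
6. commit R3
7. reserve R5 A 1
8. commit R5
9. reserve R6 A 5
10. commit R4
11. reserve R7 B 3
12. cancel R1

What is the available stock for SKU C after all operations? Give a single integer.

Answer: 52

Derivation:
Step 1: reserve R1 A 8 -> on_hand[A=39 B=33 C=57] avail[A=31 B=33 C=57] open={R1}
Step 2: reserve R2 A 8 -> on_hand[A=39 B=33 C=57] avail[A=23 B=33 C=57] open={R1,R2}
Step 3: cancel R2 -> on_hand[A=39 B=33 C=57] avail[A=31 B=33 C=57] open={R1}
Step 4: reserve R3 A 9 -> on_hand[A=39 B=33 C=57] avail[A=22 B=33 C=57] open={R1,R3}
Step 5: reserve R4 C 5 -> on_hand[A=39 B=33 C=57] avail[A=22 B=33 C=52] open={R1,R3,R4}
Step 6: commit R3 -> on_hand[A=30 B=33 C=57] avail[A=22 B=33 C=52] open={R1,R4}
Step 7: reserve R5 A 1 -> on_hand[A=30 B=33 C=57] avail[A=21 B=33 C=52] open={R1,R4,R5}
Step 8: commit R5 -> on_hand[A=29 B=33 C=57] avail[A=21 B=33 C=52] open={R1,R4}
Step 9: reserve R6 A 5 -> on_hand[A=29 B=33 C=57] avail[A=16 B=33 C=52] open={R1,R4,R6}
Step 10: commit R4 -> on_hand[A=29 B=33 C=52] avail[A=16 B=33 C=52] open={R1,R6}
Step 11: reserve R7 B 3 -> on_hand[A=29 B=33 C=52] avail[A=16 B=30 C=52] open={R1,R6,R7}
Step 12: cancel R1 -> on_hand[A=29 B=33 C=52] avail[A=24 B=30 C=52] open={R6,R7}
Final available[C] = 52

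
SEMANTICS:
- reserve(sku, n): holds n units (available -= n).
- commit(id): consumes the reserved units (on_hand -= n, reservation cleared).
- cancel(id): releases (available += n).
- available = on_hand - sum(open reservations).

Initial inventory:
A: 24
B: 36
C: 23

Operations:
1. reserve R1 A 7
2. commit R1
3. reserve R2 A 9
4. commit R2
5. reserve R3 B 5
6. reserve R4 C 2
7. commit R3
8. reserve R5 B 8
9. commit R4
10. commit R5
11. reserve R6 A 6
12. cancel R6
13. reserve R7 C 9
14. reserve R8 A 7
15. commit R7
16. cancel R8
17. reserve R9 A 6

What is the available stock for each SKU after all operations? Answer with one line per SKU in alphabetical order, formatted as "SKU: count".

Answer: A: 2
B: 23
C: 12

Derivation:
Step 1: reserve R1 A 7 -> on_hand[A=24 B=36 C=23] avail[A=17 B=36 C=23] open={R1}
Step 2: commit R1 -> on_hand[A=17 B=36 C=23] avail[A=17 B=36 C=23] open={}
Step 3: reserve R2 A 9 -> on_hand[A=17 B=36 C=23] avail[A=8 B=36 C=23] open={R2}
Step 4: commit R2 -> on_hand[A=8 B=36 C=23] avail[A=8 B=36 C=23] open={}
Step 5: reserve R3 B 5 -> on_hand[A=8 B=36 C=23] avail[A=8 B=31 C=23] open={R3}
Step 6: reserve R4 C 2 -> on_hand[A=8 B=36 C=23] avail[A=8 B=31 C=21] open={R3,R4}
Step 7: commit R3 -> on_hand[A=8 B=31 C=23] avail[A=8 B=31 C=21] open={R4}
Step 8: reserve R5 B 8 -> on_hand[A=8 B=31 C=23] avail[A=8 B=23 C=21] open={R4,R5}
Step 9: commit R4 -> on_hand[A=8 B=31 C=21] avail[A=8 B=23 C=21] open={R5}
Step 10: commit R5 -> on_hand[A=8 B=23 C=21] avail[A=8 B=23 C=21] open={}
Step 11: reserve R6 A 6 -> on_hand[A=8 B=23 C=21] avail[A=2 B=23 C=21] open={R6}
Step 12: cancel R6 -> on_hand[A=8 B=23 C=21] avail[A=8 B=23 C=21] open={}
Step 13: reserve R7 C 9 -> on_hand[A=8 B=23 C=21] avail[A=8 B=23 C=12] open={R7}
Step 14: reserve R8 A 7 -> on_hand[A=8 B=23 C=21] avail[A=1 B=23 C=12] open={R7,R8}
Step 15: commit R7 -> on_hand[A=8 B=23 C=12] avail[A=1 B=23 C=12] open={R8}
Step 16: cancel R8 -> on_hand[A=8 B=23 C=12] avail[A=8 B=23 C=12] open={}
Step 17: reserve R9 A 6 -> on_hand[A=8 B=23 C=12] avail[A=2 B=23 C=12] open={R9}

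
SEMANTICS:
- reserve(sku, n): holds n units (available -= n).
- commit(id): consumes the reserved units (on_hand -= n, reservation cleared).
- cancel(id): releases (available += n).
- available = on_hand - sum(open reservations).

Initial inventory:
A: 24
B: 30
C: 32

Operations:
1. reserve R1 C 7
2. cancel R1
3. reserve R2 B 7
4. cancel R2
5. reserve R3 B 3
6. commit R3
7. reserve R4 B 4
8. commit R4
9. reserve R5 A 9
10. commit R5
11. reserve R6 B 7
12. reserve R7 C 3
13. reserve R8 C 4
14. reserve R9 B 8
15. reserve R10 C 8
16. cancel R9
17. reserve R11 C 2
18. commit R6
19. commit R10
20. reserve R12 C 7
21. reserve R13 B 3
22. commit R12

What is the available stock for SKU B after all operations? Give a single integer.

Step 1: reserve R1 C 7 -> on_hand[A=24 B=30 C=32] avail[A=24 B=30 C=25] open={R1}
Step 2: cancel R1 -> on_hand[A=24 B=30 C=32] avail[A=24 B=30 C=32] open={}
Step 3: reserve R2 B 7 -> on_hand[A=24 B=30 C=32] avail[A=24 B=23 C=32] open={R2}
Step 4: cancel R2 -> on_hand[A=24 B=30 C=32] avail[A=24 B=30 C=32] open={}
Step 5: reserve R3 B 3 -> on_hand[A=24 B=30 C=32] avail[A=24 B=27 C=32] open={R3}
Step 6: commit R3 -> on_hand[A=24 B=27 C=32] avail[A=24 B=27 C=32] open={}
Step 7: reserve R4 B 4 -> on_hand[A=24 B=27 C=32] avail[A=24 B=23 C=32] open={R4}
Step 8: commit R4 -> on_hand[A=24 B=23 C=32] avail[A=24 B=23 C=32] open={}
Step 9: reserve R5 A 9 -> on_hand[A=24 B=23 C=32] avail[A=15 B=23 C=32] open={R5}
Step 10: commit R5 -> on_hand[A=15 B=23 C=32] avail[A=15 B=23 C=32] open={}
Step 11: reserve R6 B 7 -> on_hand[A=15 B=23 C=32] avail[A=15 B=16 C=32] open={R6}
Step 12: reserve R7 C 3 -> on_hand[A=15 B=23 C=32] avail[A=15 B=16 C=29] open={R6,R7}
Step 13: reserve R8 C 4 -> on_hand[A=15 B=23 C=32] avail[A=15 B=16 C=25] open={R6,R7,R8}
Step 14: reserve R9 B 8 -> on_hand[A=15 B=23 C=32] avail[A=15 B=8 C=25] open={R6,R7,R8,R9}
Step 15: reserve R10 C 8 -> on_hand[A=15 B=23 C=32] avail[A=15 B=8 C=17] open={R10,R6,R7,R8,R9}
Step 16: cancel R9 -> on_hand[A=15 B=23 C=32] avail[A=15 B=16 C=17] open={R10,R6,R7,R8}
Step 17: reserve R11 C 2 -> on_hand[A=15 B=23 C=32] avail[A=15 B=16 C=15] open={R10,R11,R6,R7,R8}
Step 18: commit R6 -> on_hand[A=15 B=16 C=32] avail[A=15 B=16 C=15] open={R10,R11,R7,R8}
Step 19: commit R10 -> on_hand[A=15 B=16 C=24] avail[A=15 B=16 C=15] open={R11,R7,R8}
Step 20: reserve R12 C 7 -> on_hand[A=15 B=16 C=24] avail[A=15 B=16 C=8] open={R11,R12,R7,R8}
Step 21: reserve R13 B 3 -> on_hand[A=15 B=16 C=24] avail[A=15 B=13 C=8] open={R11,R12,R13,R7,R8}
Step 22: commit R12 -> on_hand[A=15 B=16 C=17] avail[A=15 B=13 C=8] open={R11,R13,R7,R8}
Final available[B] = 13

Answer: 13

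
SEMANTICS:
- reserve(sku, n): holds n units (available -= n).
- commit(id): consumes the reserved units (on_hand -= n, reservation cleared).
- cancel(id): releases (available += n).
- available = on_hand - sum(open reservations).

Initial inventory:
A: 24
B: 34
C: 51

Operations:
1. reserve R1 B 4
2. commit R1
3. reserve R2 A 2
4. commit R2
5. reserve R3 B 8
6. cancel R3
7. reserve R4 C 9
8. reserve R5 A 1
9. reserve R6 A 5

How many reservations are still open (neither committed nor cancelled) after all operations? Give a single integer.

Step 1: reserve R1 B 4 -> on_hand[A=24 B=34 C=51] avail[A=24 B=30 C=51] open={R1}
Step 2: commit R1 -> on_hand[A=24 B=30 C=51] avail[A=24 B=30 C=51] open={}
Step 3: reserve R2 A 2 -> on_hand[A=24 B=30 C=51] avail[A=22 B=30 C=51] open={R2}
Step 4: commit R2 -> on_hand[A=22 B=30 C=51] avail[A=22 B=30 C=51] open={}
Step 5: reserve R3 B 8 -> on_hand[A=22 B=30 C=51] avail[A=22 B=22 C=51] open={R3}
Step 6: cancel R3 -> on_hand[A=22 B=30 C=51] avail[A=22 B=30 C=51] open={}
Step 7: reserve R4 C 9 -> on_hand[A=22 B=30 C=51] avail[A=22 B=30 C=42] open={R4}
Step 8: reserve R5 A 1 -> on_hand[A=22 B=30 C=51] avail[A=21 B=30 C=42] open={R4,R5}
Step 9: reserve R6 A 5 -> on_hand[A=22 B=30 C=51] avail[A=16 B=30 C=42] open={R4,R5,R6}
Open reservations: ['R4', 'R5', 'R6'] -> 3

Answer: 3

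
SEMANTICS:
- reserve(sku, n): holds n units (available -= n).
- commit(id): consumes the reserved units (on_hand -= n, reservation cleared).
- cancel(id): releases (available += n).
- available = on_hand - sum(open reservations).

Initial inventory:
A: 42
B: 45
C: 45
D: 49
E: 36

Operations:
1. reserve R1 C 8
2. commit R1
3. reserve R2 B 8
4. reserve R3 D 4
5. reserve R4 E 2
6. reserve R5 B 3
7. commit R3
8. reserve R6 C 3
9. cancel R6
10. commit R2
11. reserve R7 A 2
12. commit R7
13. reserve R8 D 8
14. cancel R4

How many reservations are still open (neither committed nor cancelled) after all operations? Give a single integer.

Answer: 2

Derivation:
Step 1: reserve R1 C 8 -> on_hand[A=42 B=45 C=45 D=49 E=36] avail[A=42 B=45 C=37 D=49 E=36] open={R1}
Step 2: commit R1 -> on_hand[A=42 B=45 C=37 D=49 E=36] avail[A=42 B=45 C=37 D=49 E=36] open={}
Step 3: reserve R2 B 8 -> on_hand[A=42 B=45 C=37 D=49 E=36] avail[A=42 B=37 C=37 D=49 E=36] open={R2}
Step 4: reserve R3 D 4 -> on_hand[A=42 B=45 C=37 D=49 E=36] avail[A=42 B=37 C=37 D=45 E=36] open={R2,R3}
Step 5: reserve R4 E 2 -> on_hand[A=42 B=45 C=37 D=49 E=36] avail[A=42 B=37 C=37 D=45 E=34] open={R2,R3,R4}
Step 6: reserve R5 B 3 -> on_hand[A=42 B=45 C=37 D=49 E=36] avail[A=42 B=34 C=37 D=45 E=34] open={R2,R3,R4,R5}
Step 7: commit R3 -> on_hand[A=42 B=45 C=37 D=45 E=36] avail[A=42 B=34 C=37 D=45 E=34] open={R2,R4,R5}
Step 8: reserve R6 C 3 -> on_hand[A=42 B=45 C=37 D=45 E=36] avail[A=42 B=34 C=34 D=45 E=34] open={R2,R4,R5,R6}
Step 9: cancel R6 -> on_hand[A=42 B=45 C=37 D=45 E=36] avail[A=42 B=34 C=37 D=45 E=34] open={R2,R4,R5}
Step 10: commit R2 -> on_hand[A=42 B=37 C=37 D=45 E=36] avail[A=42 B=34 C=37 D=45 E=34] open={R4,R5}
Step 11: reserve R7 A 2 -> on_hand[A=42 B=37 C=37 D=45 E=36] avail[A=40 B=34 C=37 D=45 E=34] open={R4,R5,R7}
Step 12: commit R7 -> on_hand[A=40 B=37 C=37 D=45 E=36] avail[A=40 B=34 C=37 D=45 E=34] open={R4,R5}
Step 13: reserve R8 D 8 -> on_hand[A=40 B=37 C=37 D=45 E=36] avail[A=40 B=34 C=37 D=37 E=34] open={R4,R5,R8}
Step 14: cancel R4 -> on_hand[A=40 B=37 C=37 D=45 E=36] avail[A=40 B=34 C=37 D=37 E=36] open={R5,R8}
Open reservations: ['R5', 'R8'] -> 2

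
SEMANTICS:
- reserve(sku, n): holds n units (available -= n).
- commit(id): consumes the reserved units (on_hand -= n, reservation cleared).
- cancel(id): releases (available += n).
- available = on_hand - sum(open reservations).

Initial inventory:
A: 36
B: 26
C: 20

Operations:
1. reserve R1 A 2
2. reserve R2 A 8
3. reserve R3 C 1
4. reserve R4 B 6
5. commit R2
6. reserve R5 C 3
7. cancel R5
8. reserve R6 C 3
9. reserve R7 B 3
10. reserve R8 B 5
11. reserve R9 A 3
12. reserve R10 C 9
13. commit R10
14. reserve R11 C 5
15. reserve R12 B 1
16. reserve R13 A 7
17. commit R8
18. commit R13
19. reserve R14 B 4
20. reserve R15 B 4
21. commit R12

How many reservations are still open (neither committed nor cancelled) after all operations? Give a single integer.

Step 1: reserve R1 A 2 -> on_hand[A=36 B=26 C=20] avail[A=34 B=26 C=20] open={R1}
Step 2: reserve R2 A 8 -> on_hand[A=36 B=26 C=20] avail[A=26 B=26 C=20] open={R1,R2}
Step 3: reserve R3 C 1 -> on_hand[A=36 B=26 C=20] avail[A=26 B=26 C=19] open={R1,R2,R3}
Step 4: reserve R4 B 6 -> on_hand[A=36 B=26 C=20] avail[A=26 B=20 C=19] open={R1,R2,R3,R4}
Step 5: commit R2 -> on_hand[A=28 B=26 C=20] avail[A=26 B=20 C=19] open={R1,R3,R4}
Step 6: reserve R5 C 3 -> on_hand[A=28 B=26 C=20] avail[A=26 B=20 C=16] open={R1,R3,R4,R5}
Step 7: cancel R5 -> on_hand[A=28 B=26 C=20] avail[A=26 B=20 C=19] open={R1,R3,R4}
Step 8: reserve R6 C 3 -> on_hand[A=28 B=26 C=20] avail[A=26 B=20 C=16] open={R1,R3,R4,R6}
Step 9: reserve R7 B 3 -> on_hand[A=28 B=26 C=20] avail[A=26 B=17 C=16] open={R1,R3,R4,R6,R7}
Step 10: reserve R8 B 5 -> on_hand[A=28 B=26 C=20] avail[A=26 B=12 C=16] open={R1,R3,R4,R6,R7,R8}
Step 11: reserve R9 A 3 -> on_hand[A=28 B=26 C=20] avail[A=23 B=12 C=16] open={R1,R3,R4,R6,R7,R8,R9}
Step 12: reserve R10 C 9 -> on_hand[A=28 B=26 C=20] avail[A=23 B=12 C=7] open={R1,R10,R3,R4,R6,R7,R8,R9}
Step 13: commit R10 -> on_hand[A=28 B=26 C=11] avail[A=23 B=12 C=7] open={R1,R3,R4,R6,R7,R8,R9}
Step 14: reserve R11 C 5 -> on_hand[A=28 B=26 C=11] avail[A=23 B=12 C=2] open={R1,R11,R3,R4,R6,R7,R8,R9}
Step 15: reserve R12 B 1 -> on_hand[A=28 B=26 C=11] avail[A=23 B=11 C=2] open={R1,R11,R12,R3,R4,R6,R7,R8,R9}
Step 16: reserve R13 A 7 -> on_hand[A=28 B=26 C=11] avail[A=16 B=11 C=2] open={R1,R11,R12,R13,R3,R4,R6,R7,R8,R9}
Step 17: commit R8 -> on_hand[A=28 B=21 C=11] avail[A=16 B=11 C=2] open={R1,R11,R12,R13,R3,R4,R6,R7,R9}
Step 18: commit R13 -> on_hand[A=21 B=21 C=11] avail[A=16 B=11 C=2] open={R1,R11,R12,R3,R4,R6,R7,R9}
Step 19: reserve R14 B 4 -> on_hand[A=21 B=21 C=11] avail[A=16 B=7 C=2] open={R1,R11,R12,R14,R3,R4,R6,R7,R9}
Step 20: reserve R15 B 4 -> on_hand[A=21 B=21 C=11] avail[A=16 B=3 C=2] open={R1,R11,R12,R14,R15,R3,R4,R6,R7,R9}
Step 21: commit R12 -> on_hand[A=21 B=20 C=11] avail[A=16 B=3 C=2] open={R1,R11,R14,R15,R3,R4,R6,R7,R9}
Open reservations: ['R1', 'R11', 'R14', 'R15', 'R3', 'R4', 'R6', 'R7', 'R9'] -> 9

Answer: 9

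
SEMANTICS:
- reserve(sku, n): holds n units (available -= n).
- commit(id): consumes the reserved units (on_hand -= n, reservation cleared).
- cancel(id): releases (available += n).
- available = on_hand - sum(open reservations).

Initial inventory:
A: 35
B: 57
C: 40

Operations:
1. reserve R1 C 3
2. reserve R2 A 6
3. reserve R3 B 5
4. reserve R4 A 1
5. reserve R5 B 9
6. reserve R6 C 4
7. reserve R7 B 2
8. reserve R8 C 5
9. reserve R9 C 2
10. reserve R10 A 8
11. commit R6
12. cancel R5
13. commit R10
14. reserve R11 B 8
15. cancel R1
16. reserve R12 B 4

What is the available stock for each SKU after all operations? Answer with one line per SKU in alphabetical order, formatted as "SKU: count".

Step 1: reserve R1 C 3 -> on_hand[A=35 B=57 C=40] avail[A=35 B=57 C=37] open={R1}
Step 2: reserve R2 A 6 -> on_hand[A=35 B=57 C=40] avail[A=29 B=57 C=37] open={R1,R2}
Step 3: reserve R3 B 5 -> on_hand[A=35 B=57 C=40] avail[A=29 B=52 C=37] open={R1,R2,R3}
Step 4: reserve R4 A 1 -> on_hand[A=35 B=57 C=40] avail[A=28 B=52 C=37] open={R1,R2,R3,R4}
Step 5: reserve R5 B 9 -> on_hand[A=35 B=57 C=40] avail[A=28 B=43 C=37] open={R1,R2,R3,R4,R5}
Step 6: reserve R6 C 4 -> on_hand[A=35 B=57 C=40] avail[A=28 B=43 C=33] open={R1,R2,R3,R4,R5,R6}
Step 7: reserve R7 B 2 -> on_hand[A=35 B=57 C=40] avail[A=28 B=41 C=33] open={R1,R2,R3,R4,R5,R6,R7}
Step 8: reserve R8 C 5 -> on_hand[A=35 B=57 C=40] avail[A=28 B=41 C=28] open={R1,R2,R3,R4,R5,R6,R7,R8}
Step 9: reserve R9 C 2 -> on_hand[A=35 B=57 C=40] avail[A=28 B=41 C=26] open={R1,R2,R3,R4,R5,R6,R7,R8,R9}
Step 10: reserve R10 A 8 -> on_hand[A=35 B=57 C=40] avail[A=20 B=41 C=26] open={R1,R10,R2,R3,R4,R5,R6,R7,R8,R9}
Step 11: commit R6 -> on_hand[A=35 B=57 C=36] avail[A=20 B=41 C=26] open={R1,R10,R2,R3,R4,R5,R7,R8,R9}
Step 12: cancel R5 -> on_hand[A=35 B=57 C=36] avail[A=20 B=50 C=26] open={R1,R10,R2,R3,R4,R7,R8,R9}
Step 13: commit R10 -> on_hand[A=27 B=57 C=36] avail[A=20 B=50 C=26] open={R1,R2,R3,R4,R7,R8,R9}
Step 14: reserve R11 B 8 -> on_hand[A=27 B=57 C=36] avail[A=20 B=42 C=26] open={R1,R11,R2,R3,R4,R7,R8,R9}
Step 15: cancel R1 -> on_hand[A=27 B=57 C=36] avail[A=20 B=42 C=29] open={R11,R2,R3,R4,R7,R8,R9}
Step 16: reserve R12 B 4 -> on_hand[A=27 B=57 C=36] avail[A=20 B=38 C=29] open={R11,R12,R2,R3,R4,R7,R8,R9}

Answer: A: 20
B: 38
C: 29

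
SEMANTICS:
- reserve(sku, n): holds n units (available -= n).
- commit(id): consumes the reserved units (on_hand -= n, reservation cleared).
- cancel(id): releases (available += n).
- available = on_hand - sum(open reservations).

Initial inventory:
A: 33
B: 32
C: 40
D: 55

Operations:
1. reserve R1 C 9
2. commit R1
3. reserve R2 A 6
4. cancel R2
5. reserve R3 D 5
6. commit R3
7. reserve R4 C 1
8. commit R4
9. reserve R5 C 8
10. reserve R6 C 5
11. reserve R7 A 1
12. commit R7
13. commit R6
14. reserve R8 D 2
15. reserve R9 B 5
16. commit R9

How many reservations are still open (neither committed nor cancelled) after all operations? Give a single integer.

Step 1: reserve R1 C 9 -> on_hand[A=33 B=32 C=40 D=55] avail[A=33 B=32 C=31 D=55] open={R1}
Step 2: commit R1 -> on_hand[A=33 B=32 C=31 D=55] avail[A=33 B=32 C=31 D=55] open={}
Step 3: reserve R2 A 6 -> on_hand[A=33 B=32 C=31 D=55] avail[A=27 B=32 C=31 D=55] open={R2}
Step 4: cancel R2 -> on_hand[A=33 B=32 C=31 D=55] avail[A=33 B=32 C=31 D=55] open={}
Step 5: reserve R3 D 5 -> on_hand[A=33 B=32 C=31 D=55] avail[A=33 B=32 C=31 D=50] open={R3}
Step 6: commit R3 -> on_hand[A=33 B=32 C=31 D=50] avail[A=33 B=32 C=31 D=50] open={}
Step 7: reserve R4 C 1 -> on_hand[A=33 B=32 C=31 D=50] avail[A=33 B=32 C=30 D=50] open={R4}
Step 8: commit R4 -> on_hand[A=33 B=32 C=30 D=50] avail[A=33 B=32 C=30 D=50] open={}
Step 9: reserve R5 C 8 -> on_hand[A=33 B=32 C=30 D=50] avail[A=33 B=32 C=22 D=50] open={R5}
Step 10: reserve R6 C 5 -> on_hand[A=33 B=32 C=30 D=50] avail[A=33 B=32 C=17 D=50] open={R5,R6}
Step 11: reserve R7 A 1 -> on_hand[A=33 B=32 C=30 D=50] avail[A=32 B=32 C=17 D=50] open={R5,R6,R7}
Step 12: commit R7 -> on_hand[A=32 B=32 C=30 D=50] avail[A=32 B=32 C=17 D=50] open={R5,R6}
Step 13: commit R6 -> on_hand[A=32 B=32 C=25 D=50] avail[A=32 B=32 C=17 D=50] open={R5}
Step 14: reserve R8 D 2 -> on_hand[A=32 B=32 C=25 D=50] avail[A=32 B=32 C=17 D=48] open={R5,R8}
Step 15: reserve R9 B 5 -> on_hand[A=32 B=32 C=25 D=50] avail[A=32 B=27 C=17 D=48] open={R5,R8,R9}
Step 16: commit R9 -> on_hand[A=32 B=27 C=25 D=50] avail[A=32 B=27 C=17 D=48] open={R5,R8}
Open reservations: ['R5', 'R8'] -> 2

Answer: 2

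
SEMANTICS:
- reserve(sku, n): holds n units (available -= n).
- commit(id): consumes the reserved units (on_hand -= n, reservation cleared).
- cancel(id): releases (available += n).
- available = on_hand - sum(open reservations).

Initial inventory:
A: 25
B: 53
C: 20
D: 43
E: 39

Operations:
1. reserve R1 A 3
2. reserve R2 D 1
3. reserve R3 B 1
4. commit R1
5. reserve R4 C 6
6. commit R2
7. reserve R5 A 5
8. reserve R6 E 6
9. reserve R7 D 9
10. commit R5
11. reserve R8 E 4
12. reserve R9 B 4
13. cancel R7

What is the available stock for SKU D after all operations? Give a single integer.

Answer: 42

Derivation:
Step 1: reserve R1 A 3 -> on_hand[A=25 B=53 C=20 D=43 E=39] avail[A=22 B=53 C=20 D=43 E=39] open={R1}
Step 2: reserve R2 D 1 -> on_hand[A=25 B=53 C=20 D=43 E=39] avail[A=22 B=53 C=20 D=42 E=39] open={R1,R2}
Step 3: reserve R3 B 1 -> on_hand[A=25 B=53 C=20 D=43 E=39] avail[A=22 B=52 C=20 D=42 E=39] open={R1,R2,R3}
Step 4: commit R1 -> on_hand[A=22 B=53 C=20 D=43 E=39] avail[A=22 B=52 C=20 D=42 E=39] open={R2,R3}
Step 5: reserve R4 C 6 -> on_hand[A=22 B=53 C=20 D=43 E=39] avail[A=22 B=52 C=14 D=42 E=39] open={R2,R3,R4}
Step 6: commit R2 -> on_hand[A=22 B=53 C=20 D=42 E=39] avail[A=22 B=52 C=14 D=42 E=39] open={R3,R4}
Step 7: reserve R5 A 5 -> on_hand[A=22 B=53 C=20 D=42 E=39] avail[A=17 B=52 C=14 D=42 E=39] open={R3,R4,R5}
Step 8: reserve R6 E 6 -> on_hand[A=22 B=53 C=20 D=42 E=39] avail[A=17 B=52 C=14 D=42 E=33] open={R3,R4,R5,R6}
Step 9: reserve R7 D 9 -> on_hand[A=22 B=53 C=20 D=42 E=39] avail[A=17 B=52 C=14 D=33 E=33] open={R3,R4,R5,R6,R7}
Step 10: commit R5 -> on_hand[A=17 B=53 C=20 D=42 E=39] avail[A=17 B=52 C=14 D=33 E=33] open={R3,R4,R6,R7}
Step 11: reserve R8 E 4 -> on_hand[A=17 B=53 C=20 D=42 E=39] avail[A=17 B=52 C=14 D=33 E=29] open={R3,R4,R6,R7,R8}
Step 12: reserve R9 B 4 -> on_hand[A=17 B=53 C=20 D=42 E=39] avail[A=17 B=48 C=14 D=33 E=29] open={R3,R4,R6,R7,R8,R9}
Step 13: cancel R7 -> on_hand[A=17 B=53 C=20 D=42 E=39] avail[A=17 B=48 C=14 D=42 E=29] open={R3,R4,R6,R8,R9}
Final available[D] = 42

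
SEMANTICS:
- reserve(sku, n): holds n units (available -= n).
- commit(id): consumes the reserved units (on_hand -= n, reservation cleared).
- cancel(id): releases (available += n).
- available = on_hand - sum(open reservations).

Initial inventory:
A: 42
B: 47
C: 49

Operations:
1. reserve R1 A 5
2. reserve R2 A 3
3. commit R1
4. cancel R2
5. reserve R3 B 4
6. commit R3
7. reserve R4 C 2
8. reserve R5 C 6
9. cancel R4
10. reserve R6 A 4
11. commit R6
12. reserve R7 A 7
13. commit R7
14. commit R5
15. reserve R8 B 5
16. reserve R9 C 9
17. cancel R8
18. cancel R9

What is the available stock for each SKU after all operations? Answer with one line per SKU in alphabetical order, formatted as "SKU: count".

Answer: A: 26
B: 43
C: 43

Derivation:
Step 1: reserve R1 A 5 -> on_hand[A=42 B=47 C=49] avail[A=37 B=47 C=49] open={R1}
Step 2: reserve R2 A 3 -> on_hand[A=42 B=47 C=49] avail[A=34 B=47 C=49] open={R1,R2}
Step 3: commit R1 -> on_hand[A=37 B=47 C=49] avail[A=34 B=47 C=49] open={R2}
Step 4: cancel R2 -> on_hand[A=37 B=47 C=49] avail[A=37 B=47 C=49] open={}
Step 5: reserve R3 B 4 -> on_hand[A=37 B=47 C=49] avail[A=37 B=43 C=49] open={R3}
Step 6: commit R3 -> on_hand[A=37 B=43 C=49] avail[A=37 B=43 C=49] open={}
Step 7: reserve R4 C 2 -> on_hand[A=37 B=43 C=49] avail[A=37 B=43 C=47] open={R4}
Step 8: reserve R5 C 6 -> on_hand[A=37 B=43 C=49] avail[A=37 B=43 C=41] open={R4,R5}
Step 9: cancel R4 -> on_hand[A=37 B=43 C=49] avail[A=37 B=43 C=43] open={R5}
Step 10: reserve R6 A 4 -> on_hand[A=37 B=43 C=49] avail[A=33 B=43 C=43] open={R5,R6}
Step 11: commit R6 -> on_hand[A=33 B=43 C=49] avail[A=33 B=43 C=43] open={R5}
Step 12: reserve R7 A 7 -> on_hand[A=33 B=43 C=49] avail[A=26 B=43 C=43] open={R5,R7}
Step 13: commit R7 -> on_hand[A=26 B=43 C=49] avail[A=26 B=43 C=43] open={R5}
Step 14: commit R5 -> on_hand[A=26 B=43 C=43] avail[A=26 B=43 C=43] open={}
Step 15: reserve R8 B 5 -> on_hand[A=26 B=43 C=43] avail[A=26 B=38 C=43] open={R8}
Step 16: reserve R9 C 9 -> on_hand[A=26 B=43 C=43] avail[A=26 B=38 C=34] open={R8,R9}
Step 17: cancel R8 -> on_hand[A=26 B=43 C=43] avail[A=26 B=43 C=34] open={R9}
Step 18: cancel R9 -> on_hand[A=26 B=43 C=43] avail[A=26 B=43 C=43] open={}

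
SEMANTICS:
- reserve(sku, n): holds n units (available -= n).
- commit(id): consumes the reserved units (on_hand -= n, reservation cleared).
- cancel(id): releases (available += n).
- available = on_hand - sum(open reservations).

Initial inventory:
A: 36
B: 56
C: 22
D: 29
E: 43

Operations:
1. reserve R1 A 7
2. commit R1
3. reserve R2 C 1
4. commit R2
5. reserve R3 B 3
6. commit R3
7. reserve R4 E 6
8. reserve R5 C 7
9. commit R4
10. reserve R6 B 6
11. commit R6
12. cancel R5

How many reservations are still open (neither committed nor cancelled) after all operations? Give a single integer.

Step 1: reserve R1 A 7 -> on_hand[A=36 B=56 C=22 D=29 E=43] avail[A=29 B=56 C=22 D=29 E=43] open={R1}
Step 2: commit R1 -> on_hand[A=29 B=56 C=22 D=29 E=43] avail[A=29 B=56 C=22 D=29 E=43] open={}
Step 3: reserve R2 C 1 -> on_hand[A=29 B=56 C=22 D=29 E=43] avail[A=29 B=56 C=21 D=29 E=43] open={R2}
Step 4: commit R2 -> on_hand[A=29 B=56 C=21 D=29 E=43] avail[A=29 B=56 C=21 D=29 E=43] open={}
Step 5: reserve R3 B 3 -> on_hand[A=29 B=56 C=21 D=29 E=43] avail[A=29 B=53 C=21 D=29 E=43] open={R3}
Step 6: commit R3 -> on_hand[A=29 B=53 C=21 D=29 E=43] avail[A=29 B=53 C=21 D=29 E=43] open={}
Step 7: reserve R4 E 6 -> on_hand[A=29 B=53 C=21 D=29 E=43] avail[A=29 B=53 C=21 D=29 E=37] open={R4}
Step 8: reserve R5 C 7 -> on_hand[A=29 B=53 C=21 D=29 E=43] avail[A=29 B=53 C=14 D=29 E=37] open={R4,R5}
Step 9: commit R4 -> on_hand[A=29 B=53 C=21 D=29 E=37] avail[A=29 B=53 C=14 D=29 E=37] open={R5}
Step 10: reserve R6 B 6 -> on_hand[A=29 B=53 C=21 D=29 E=37] avail[A=29 B=47 C=14 D=29 E=37] open={R5,R6}
Step 11: commit R6 -> on_hand[A=29 B=47 C=21 D=29 E=37] avail[A=29 B=47 C=14 D=29 E=37] open={R5}
Step 12: cancel R5 -> on_hand[A=29 B=47 C=21 D=29 E=37] avail[A=29 B=47 C=21 D=29 E=37] open={}
Open reservations: [] -> 0

Answer: 0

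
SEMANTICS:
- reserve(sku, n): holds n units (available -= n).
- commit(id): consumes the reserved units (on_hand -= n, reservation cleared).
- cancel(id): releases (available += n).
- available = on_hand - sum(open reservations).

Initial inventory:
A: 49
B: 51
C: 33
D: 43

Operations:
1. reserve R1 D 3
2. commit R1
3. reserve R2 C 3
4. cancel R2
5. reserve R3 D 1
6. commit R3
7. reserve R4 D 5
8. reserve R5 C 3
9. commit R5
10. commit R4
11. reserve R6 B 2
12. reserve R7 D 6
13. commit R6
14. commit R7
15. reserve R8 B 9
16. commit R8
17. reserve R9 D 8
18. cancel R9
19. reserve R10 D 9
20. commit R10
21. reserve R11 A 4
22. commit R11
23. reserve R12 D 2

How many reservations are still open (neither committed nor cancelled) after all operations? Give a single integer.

Answer: 1

Derivation:
Step 1: reserve R1 D 3 -> on_hand[A=49 B=51 C=33 D=43] avail[A=49 B=51 C=33 D=40] open={R1}
Step 2: commit R1 -> on_hand[A=49 B=51 C=33 D=40] avail[A=49 B=51 C=33 D=40] open={}
Step 3: reserve R2 C 3 -> on_hand[A=49 B=51 C=33 D=40] avail[A=49 B=51 C=30 D=40] open={R2}
Step 4: cancel R2 -> on_hand[A=49 B=51 C=33 D=40] avail[A=49 B=51 C=33 D=40] open={}
Step 5: reserve R3 D 1 -> on_hand[A=49 B=51 C=33 D=40] avail[A=49 B=51 C=33 D=39] open={R3}
Step 6: commit R3 -> on_hand[A=49 B=51 C=33 D=39] avail[A=49 B=51 C=33 D=39] open={}
Step 7: reserve R4 D 5 -> on_hand[A=49 B=51 C=33 D=39] avail[A=49 B=51 C=33 D=34] open={R4}
Step 8: reserve R5 C 3 -> on_hand[A=49 B=51 C=33 D=39] avail[A=49 B=51 C=30 D=34] open={R4,R5}
Step 9: commit R5 -> on_hand[A=49 B=51 C=30 D=39] avail[A=49 B=51 C=30 D=34] open={R4}
Step 10: commit R4 -> on_hand[A=49 B=51 C=30 D=34] avail[A=49 B=51 C=30 D=34] open={}
Step 11: reserve R6 B 2 -> on_hand[A=49 B=51 C=30 D=34] avail[A=49 B=49 C=30 D=34] open={R6}
Step 12: reserve R7 D 6 -> on_hand[A=49 B=51 C=30 D=34] avail[A=49 B=49 C=30 D=28] open={R6,R7}
Step 13: commit R6 -> on_hand[A=49 B=49 C=30 D=34] avail[A=49 B=49 C=30 D=28] open={R7}
Step 14: commit R7 -> on_hand[A=49 B=49 C=30 D=28] avail[A=49 B=49 C=30 D=28] open={}
Step 15: reserve R8 B 9 -> on_hand[A=49 B=49 C=30 D=28] avail[A=49 B=40 C=30 D=28] open={R8}
Step 16: commit R8 -> on_hand[A=49 B=40 C=30 D=28] avail[A=49 B=40 C=30 D=28] open={}
Step 17: reserve R9 D 8 -> on_hand[A=49 B=40 C=30 D=28] avail[A=49 B=40 C=30 D=20] open={R9}
Step 18: cancel R9 -> on_hand[A=49 B=40 C=30 D=28] avail[A=49 B=40 C=30 D=28] open={}
Step 19: reserve R10 D 9 -> on_hand[A=49 B=40 C=30 D=28] avail[A=49 B=40 C=30 D=19] open={R10}
Step 20: commit R10 -> on_hand[A=49 B=40 C=30 D=19] avail[A=49 B=40 C=30 D=19] open={}
Step 21: reserve R11 A 4 -> on_hand[A=49 B=40 C=30 D=19] avail[A=45 B=40 C=30 D=19] open={R11}
Step 22: commit R11 -> on_hand[A=45 B=40 C=30 D=19] avail[A=45 B=40 C=30 D=19] open={}
Step 23: reserve R12 D 2 -> on_hand[A=45 B=40 C=30 D=19] avail[A=45 B=40 C=30 D=17] open={R12}
Open reservations: ['R12'] -> 1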